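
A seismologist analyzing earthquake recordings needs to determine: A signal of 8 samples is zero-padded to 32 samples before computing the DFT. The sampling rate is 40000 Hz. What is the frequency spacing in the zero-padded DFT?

Original DFT: N = 8, resolution = f_s/N = 40000/8 = 5000 Hz
Zero-padded DFT: N = 32, resolution = f_s/N = 40000/32 = 1250 Hz
Zero-padding interpolates the spectrum (finer frequency grid)
but does NOT improve the true spectral resolution (ability to resolve close frequencies).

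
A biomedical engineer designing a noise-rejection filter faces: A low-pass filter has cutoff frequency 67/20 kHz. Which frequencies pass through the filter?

A low-pass filter passes all frequencies below the cutoff frequency 67/20 kHz and attenuates higher frequencies.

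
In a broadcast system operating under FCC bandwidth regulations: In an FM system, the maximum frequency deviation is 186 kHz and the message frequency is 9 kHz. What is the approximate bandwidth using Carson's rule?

Carson's rule: BW = 2*(delta_f + f_m)
= 2*(186 + 9) kHz = 390 kHz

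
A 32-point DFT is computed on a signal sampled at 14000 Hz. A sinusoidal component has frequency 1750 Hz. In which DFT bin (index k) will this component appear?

DFT frequency resolution = f_s/N = 14000/32 = 875/2 Hz
Bin index k = f_signal / resolution = 1750 / 875/2 = 4
The signal frequency 1750 Hz falls in DFT bin k = 4.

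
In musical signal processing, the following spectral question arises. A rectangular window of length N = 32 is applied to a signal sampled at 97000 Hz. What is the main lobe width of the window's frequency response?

For a rectangular window of length N,
the main lobe width in frequency is 2*f_s/N.
= 2*97000/32 = 12125/2 Hz
This determines the minimum frequency separation for resolving two sinusoids.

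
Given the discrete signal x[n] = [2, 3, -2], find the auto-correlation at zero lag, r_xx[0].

The auto-correlation at zero lag r_xx[0] equals the signal energy.
r_xx[0] = sum of x[n]^2 = 2^2 + 3^2 + (-2)^2
= 4 + 9 + 4 = 17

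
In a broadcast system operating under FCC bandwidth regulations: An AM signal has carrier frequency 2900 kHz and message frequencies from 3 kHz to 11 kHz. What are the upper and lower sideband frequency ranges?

Upper sideband (USB) = fc + [fm_low, fm_high] = 2900 + [3, 11] = [2903, 2911] kHz
Lower sideband (LSB) = fc - [fm_high, fm_low] = 2900 - [11, 3] = [2889, 2897] kHz
Total occupied spectrum: 2889 kHz to 2911 kHz (plus carrier at 2900 kHz)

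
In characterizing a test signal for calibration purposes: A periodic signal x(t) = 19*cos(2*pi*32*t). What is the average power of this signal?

Average power of A*cos(wt) is A^2/2.
P = 19^2 / 2 = 361/2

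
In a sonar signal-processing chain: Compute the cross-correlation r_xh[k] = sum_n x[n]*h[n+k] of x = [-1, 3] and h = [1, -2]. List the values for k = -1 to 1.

Both sequences indexed from 0 and zero outside their support.
Lags with overlap: k = -1 to 1.
  r_xh[-1] = x[1]*h[0] = 3
  r_xh[0] = x[0]*h[0] + x[1]*h[1] = -7
  r_xh[1] = x[0]*h[1] = 2
r_xh = [3, -7, 2] (for k = -1, ..., 1)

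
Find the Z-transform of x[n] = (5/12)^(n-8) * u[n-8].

Time-shifting property: if X(z) = Z{x[n]}, then Z{x[n-d]} = z^(-d) * X(z)
X(z) = z/(z - 5/12) for x[n] = (5/12)^n * u[n]
Z{x[n-8]} = z^(-8) * z/(z - 5/12) = z^(-7)/(z - 5/12)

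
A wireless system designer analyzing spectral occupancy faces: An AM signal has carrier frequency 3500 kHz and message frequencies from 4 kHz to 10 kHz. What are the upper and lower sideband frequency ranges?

Upper sideband (USB) = fc + [fm_low, fm_high] = 3500 + [4, 10] = [3504, 3510] kHz
Lower sideband (LSB) = fc - [fm_high, fm_low] = 3500 - [10, 4] = [3490, 3496] kHz
Total occupied spectrum: 3490 kHz to 3510 kHz (plus carrier at 3500 kHz)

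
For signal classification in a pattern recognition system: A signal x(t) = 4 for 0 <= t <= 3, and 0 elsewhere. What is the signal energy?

Energy = integral of |x(t)|^2 dt over the signal duration
= 4^2 * 3 = 16 * 3 = 48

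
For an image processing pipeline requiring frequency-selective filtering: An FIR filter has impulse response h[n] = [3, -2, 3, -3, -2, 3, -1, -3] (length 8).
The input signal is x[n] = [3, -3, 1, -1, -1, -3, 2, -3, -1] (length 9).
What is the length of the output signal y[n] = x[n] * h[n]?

For linear convolution, the output length is:
len(y) = len(x) + len(h) - 1 = 9 + 8 - 1 = 16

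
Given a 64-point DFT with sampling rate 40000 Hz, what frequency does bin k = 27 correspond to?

The frequency of DFT bin k is: f_k = k * f_s / N
f_27 = 27 * 40000 / 64 = 16875 Hz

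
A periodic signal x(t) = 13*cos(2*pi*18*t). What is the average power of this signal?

Average power of A*cos(wt) is A^2/2.
P = 13^2 / 2 = 169/2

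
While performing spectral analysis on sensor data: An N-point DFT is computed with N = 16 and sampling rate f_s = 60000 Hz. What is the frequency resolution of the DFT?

DFT frequency resolution = f_s / N
= 60000 / 16 = 3750 Hz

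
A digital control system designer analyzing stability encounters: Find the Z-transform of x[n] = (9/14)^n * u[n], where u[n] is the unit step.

The Z-transform of a^n * u[n] is z/(z-a) for |z| > |a|.
Here a = 9/14, so X(z) = z/(z - (9/14)) = 14z/(14z - 9)
ROC: |z| > 9/14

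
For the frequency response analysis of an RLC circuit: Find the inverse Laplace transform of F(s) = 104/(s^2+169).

Standard pair: w/(s^2+w^2) <-> sin(wt)*u(t)
Recognize w^2 = 169, so w = 13; numerator 104 = 8*13.
f(t) = 8*sin(13t)*u(t)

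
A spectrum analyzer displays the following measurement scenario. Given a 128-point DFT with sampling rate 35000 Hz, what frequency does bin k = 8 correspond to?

The frequency of DFT bin k is: f_k = k * f_s / N
f_8 = 8 * 35000 / 128 = 4375/2 Hz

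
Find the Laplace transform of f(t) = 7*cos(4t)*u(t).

Standard pair: cos(wt)*u(t) <-> s/(s^2+w^2)
With w = 4: L{7*cos(4t)*u(t)} = 7s/(s^2+16)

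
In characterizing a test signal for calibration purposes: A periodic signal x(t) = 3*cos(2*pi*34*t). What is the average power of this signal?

Average power of A*cos(wt) is A^2/2.
P = 3^2 / 2 = 9/2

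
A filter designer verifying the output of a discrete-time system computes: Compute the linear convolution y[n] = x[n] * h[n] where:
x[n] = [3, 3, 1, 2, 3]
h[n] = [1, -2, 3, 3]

y[n] = sum_k x[k]*h[n-k]. Output length = len(x) + len(h) - 1 = 5 + 4 - 1 = 8.
y[0] = 3*1 = 3
y[1] = 3*1 + 3*-2 = -3
y[2] = 1*1 + 3*-2 + 3*3 = 4
y[3] = 2*1 + 1*-2 + 3*3 + 3*3 = 18
y[4] = 3*1 + 2*-2 + 1*3 + 3*3 = 11
y[5] = 3*-2 + 2*3 + 1*3 = 3
y[6] = 3*3 + 2*3 = 15
y[7] = 3*3 = 9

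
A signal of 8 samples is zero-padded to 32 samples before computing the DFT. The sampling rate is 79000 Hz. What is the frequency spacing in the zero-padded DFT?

Original DFT: N = 8, resolution = f_s/N = 79000/8 = 9875 Hz
Zero-padded DFT: N = 32, resolution = f_s/N = 79000/32 = 9875/4 Hz
Zero-padding interpolates the spectrum (finer frequency grid)
but does NOT improve the true spectral resolution (ability to resolve close frequencies).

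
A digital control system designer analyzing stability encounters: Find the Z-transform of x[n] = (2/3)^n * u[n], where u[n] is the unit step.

The Z-transform of a^n * u[n] is z/(z-a) for |z| > |a|.
Here a = 2/3, so X(z) = z/(z - (2/3)) = 3z/(3z - 2)
ROC: |z| > 2/3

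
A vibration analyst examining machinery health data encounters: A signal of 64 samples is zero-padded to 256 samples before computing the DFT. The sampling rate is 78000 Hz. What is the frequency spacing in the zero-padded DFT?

Original DFT: N = 64, resolution = f_s/N = 78000/64 = 4875/4 Hz
Zero-padded DFT: N = 256, resolution = f_s/N = 78000/256 = 4875/16 Hz
Zero-padding interpolates the spectrum (finer frequency grid)
but does NOT improve the true spectral resolution (ability to resolve close frequencies).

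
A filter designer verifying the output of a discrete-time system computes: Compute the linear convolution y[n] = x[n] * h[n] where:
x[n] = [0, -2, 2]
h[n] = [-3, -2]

y[n] = sum_k x[k]*h[n-k]. Output length = len(x) + len(h) - 1 = 3 + 2 - 1 = 4.
y[0] = 0*-3 = 0
y[1] = -2*-3 + 0*-2 = 6
y[2] = 2*-3 + -2*-2 = -2
y[3] = 2*-2 = -4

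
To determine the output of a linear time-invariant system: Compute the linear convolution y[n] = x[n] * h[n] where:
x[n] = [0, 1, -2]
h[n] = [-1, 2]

y[n] = sum_k x[k]*h[n-k]. Output length = len(x) + len(h) - 1 = 3 + 2 - 1 = 4.
y[0] = 0*-1 = 0
y[1] = 1*-1 + 0*2 = -1
y[2] = -2*-1 + 1*2 = 4
y[3] = -2*2 = -4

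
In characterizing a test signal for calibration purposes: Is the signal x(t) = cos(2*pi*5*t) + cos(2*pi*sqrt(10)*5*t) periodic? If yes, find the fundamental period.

f1 = 5 Hz, f2 = 5*sqrt(10) Hz
Ratio f2/f1 = sqrt(10), which is irrational.
Since the frequency ratio is irrational, no common period exists.
The signal is not periodic.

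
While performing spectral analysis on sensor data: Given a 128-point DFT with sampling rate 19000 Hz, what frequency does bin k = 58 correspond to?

The frequency of DFT bin k is: f_k = k * f_s / N
f_58 = 58 * 19000 / 128 = 68875/8 Hz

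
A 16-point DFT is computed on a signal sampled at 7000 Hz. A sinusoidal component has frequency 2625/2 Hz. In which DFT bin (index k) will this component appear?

DFT frequency resolution = f_s/N = 7000/16 = 875/2 Hz
Bin index k = f_signal / resolution = 2625/2 / 875/2 = 3
The signal frequency 2625/2 Hz falls in DFT bin k = 3.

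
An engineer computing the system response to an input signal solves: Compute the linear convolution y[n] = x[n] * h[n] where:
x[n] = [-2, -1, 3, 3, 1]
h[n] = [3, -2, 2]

y[n] = sum_k x[k]*h[n-k]. Output length = len(x) + len(h) - 1 = 5 + 3 - 1 = 7.
y[0] = -2*3 = -6
y[1] = -1*3 + -2*-2 = 1
y[2] = 3*3 + -1*-2 + -2*2 = 7
y[3] = 3*3 + 3*-2 + -1*2 = 1
y[4] = 1*3 + 3*-2 + 3*2 = 3
y[5] = 1*-2 + 3*2 = 4
y[6] = 1*2 = 2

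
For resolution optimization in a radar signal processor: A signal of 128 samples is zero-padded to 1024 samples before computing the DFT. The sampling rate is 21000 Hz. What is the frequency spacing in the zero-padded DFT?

Original DFT: N = 128, resolution = f_s/N = 21000/128 = 2625/16 Hz
Zero-padded DFT: N = 1024, resolution = f_s/N = 21000/1024 = 2625/128 Hz
Zero-padding interpolates the spectrum (finer frequency grid)
but does NOT improve the true spectral resolution (ability to resolve close frequencies).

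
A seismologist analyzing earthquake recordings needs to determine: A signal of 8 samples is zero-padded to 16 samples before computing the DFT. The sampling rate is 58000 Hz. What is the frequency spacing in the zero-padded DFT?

Original DFT: N = 8, resolution = f_s/N = 58000/8 = 7250 Hz
Zero-padded DFT: N = 16, resolution = f_s/N = 58000/16 = 3625 Hz
Zero-padding interpolates the spectrum (finer frequency grid)
but does NOT improve the true spectral resolution (ability to resolve close frequencies).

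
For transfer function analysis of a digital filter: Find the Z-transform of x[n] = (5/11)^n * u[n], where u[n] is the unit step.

The Z-transform of a^n * u[n] is z/(z-a) for |z| > |a|.
Here a = 5/11, so X(z) = z/(z - (5/11)) = 11z/(11z - 5)
ROC: |z| > 5/11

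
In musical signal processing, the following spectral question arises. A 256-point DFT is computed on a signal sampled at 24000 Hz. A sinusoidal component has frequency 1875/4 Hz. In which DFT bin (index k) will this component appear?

DFT frequency resolution = f_s/N = 24000/256 = 375/4 Hz
Bin index k = f_signal / resolution = 1875/4 / 375/4 = 5
The signal frequency 1875/4 Hz falls in DFT bin k = 5.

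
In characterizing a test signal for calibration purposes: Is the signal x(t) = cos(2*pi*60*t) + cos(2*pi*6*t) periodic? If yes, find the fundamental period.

f1 = 60 Hz, f2 = 6 Hz
Period T1 = 1/60, T2 = 1/6
Ratio T1/T2 = 6/60, which is rational.
The signal is periodic with fundamental period T = 1/GCD(60,6) = 1/6 s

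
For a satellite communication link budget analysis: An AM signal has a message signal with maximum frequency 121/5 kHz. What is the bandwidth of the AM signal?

In AM (double-sideband), the bandwidth is twice the message frequency.
BW = 2 * f_m = 2 * 121/5 kHz = 242/5 kHz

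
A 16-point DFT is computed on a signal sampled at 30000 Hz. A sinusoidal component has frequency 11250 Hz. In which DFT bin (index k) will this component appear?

DFT frequency resolution = f_s/N = 30000/16 = 1875 Hz
Bin index k = f_signal / resolution = 11250 / 1875 = 6
The signal frequency 11250 Hz falls in DFT bin k = 6.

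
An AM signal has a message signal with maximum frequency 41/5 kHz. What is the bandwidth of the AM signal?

In AM (double-sideband), the bandwidth is twice the message frequency.
BW = 2 * f_m = 2 * 41/5 kHz = 82/5 kHz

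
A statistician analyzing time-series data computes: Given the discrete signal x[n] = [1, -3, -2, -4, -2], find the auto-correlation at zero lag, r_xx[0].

The auto-correlation at zero lag r_xx[0] equals the signal energy.
r_xx[0] = sum of x[n]^2 = 1^2 + (-3)^2 + (-2)^2 + (-4)^2 + (-2)^2
= 1 + 9 + 4 + 16 + 4 = 34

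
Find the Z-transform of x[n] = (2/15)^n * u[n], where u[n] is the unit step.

The Z-transform of a^n * u[n] is z/(z-a) for |z| > |a|.
Here a = 2/15, so X(z) = z/(z - (2/15)) = 15z/(15z - 2)
ROC: |z| > 2/15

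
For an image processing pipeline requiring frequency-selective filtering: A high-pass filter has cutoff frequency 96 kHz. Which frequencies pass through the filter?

A high-pass filter passes all frequencies above the cutoff frequency 96 kHz and attenuates lower frequencies.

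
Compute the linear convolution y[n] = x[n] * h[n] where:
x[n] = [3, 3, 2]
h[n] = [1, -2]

y[n] = sum_k x[k]*h[n-k]. Output length = len(x) + len(h) - 1 = 3 + 2 - 1 = 4.
y[0] = 3*1 = 3
y[1] = 3*1 + 3*-2 = -3
y[2] = 2*1 + 3*-2 = -4
y[3] = 2*-2 = -4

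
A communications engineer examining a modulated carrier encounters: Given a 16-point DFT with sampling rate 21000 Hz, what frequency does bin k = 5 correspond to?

The frequency of DFT bin k is: f_k = k * f_s / N
f_5 = 5 * 21000 / 16 = 13125/2 Hz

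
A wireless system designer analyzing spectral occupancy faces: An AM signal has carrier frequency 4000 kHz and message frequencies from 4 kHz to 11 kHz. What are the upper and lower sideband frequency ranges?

Upper sideband (USB) = fc + [fm_low, fm_high] = 4000 + [4, 11] = [4004, 4011] kHz
Lower sideband (LSB) = fc - [fm_high, fm_low] = 4000 - [11, 4] = [3989, 3996] kHz
Total occupied spectrum: 3989 kHz to 4011 kHz (plus carrier at 4000 kHz)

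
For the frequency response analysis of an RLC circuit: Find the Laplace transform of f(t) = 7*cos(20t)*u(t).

Standard pair: cos(wt)*u(t) <-> s/(s^2+w^2)
With w = 20: L{7*cos(20t)*u(t)} = 7s/(s^2+400)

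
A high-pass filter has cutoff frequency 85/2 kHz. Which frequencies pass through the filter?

A high-pass filter passes all frequencies above the cutoff frequency 85/2 kHz and attenuates lower frequencies.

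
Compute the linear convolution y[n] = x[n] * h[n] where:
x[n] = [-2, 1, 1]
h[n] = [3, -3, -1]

y[n] = sum_k x[k]*h[n-k]. Output length = len(x) + len(h) - 1 = 3 + 3 - 1 = 5.
y[0] = -2*3 = -6
y[1] = 1*3 + -2*-3 = 9
y[2] = 1*3 + 1*-3 + -2*-1 = 2
y[3] = 1*-3 + 1*-1 = -4
y[4] = 1*-1 = -1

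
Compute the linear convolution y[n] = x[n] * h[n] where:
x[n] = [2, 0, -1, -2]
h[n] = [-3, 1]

y[n] = sum_k x[k]*h[n-k]. Output length = len(x) + len(h) - 1 = 4 + 2 - 1 = 5.
y[0] = 2*-3 = -6
y[1] = 0*-3 + 2*1 = 2
y[2] = -1*-3 + 0*1 = 3
y[3] = -2*-3 + -1*1 = 5
y[4] = -2*1 = -2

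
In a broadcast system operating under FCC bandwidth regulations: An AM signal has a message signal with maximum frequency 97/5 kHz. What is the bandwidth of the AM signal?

In AM (double-sideband), the bandwidth is twice the message frequency.
BW = 2 * f_m = 2 * 97/5 kHz = 194/5 kHz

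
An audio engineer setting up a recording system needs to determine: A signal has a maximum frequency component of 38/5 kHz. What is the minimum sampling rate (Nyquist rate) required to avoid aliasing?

By the Nyquist-Shannon sampling theorem,
the minimum sampling rate (Nyquist rate) must be at least 2 * f_max.
Nyquist rate = 2 * 38/5 kHz = 76/5 kHz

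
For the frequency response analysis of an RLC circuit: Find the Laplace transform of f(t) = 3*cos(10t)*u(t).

Standard pair: cos(wt)*u(t) <-> s/(s^2+w^2)
With w = 10: L{3*cos(10t)*u(t)} = 3s/(s^2+100)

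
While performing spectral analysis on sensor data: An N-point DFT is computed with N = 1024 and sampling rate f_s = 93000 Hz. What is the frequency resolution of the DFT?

DFT frequency resolution = f_s / N
= 93000 / 1024 = 11625/128 Hz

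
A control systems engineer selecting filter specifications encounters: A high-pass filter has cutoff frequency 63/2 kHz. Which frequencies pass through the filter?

A high-pass filter passes all frequencies above the cutoff frequency 63/2 kHz and attenuates lower frequencies.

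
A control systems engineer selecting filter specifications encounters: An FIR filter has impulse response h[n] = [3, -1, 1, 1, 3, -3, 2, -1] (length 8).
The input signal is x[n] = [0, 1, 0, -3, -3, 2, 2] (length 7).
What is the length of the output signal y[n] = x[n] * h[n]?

For linear convolution, the output length is:
len(y) = len(x) + len(h) - 1 = 7 + 8 - 1 = 14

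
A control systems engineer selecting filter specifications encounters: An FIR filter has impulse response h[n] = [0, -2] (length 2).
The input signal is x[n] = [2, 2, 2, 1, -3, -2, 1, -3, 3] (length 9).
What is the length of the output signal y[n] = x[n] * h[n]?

For linear convolution, the output length is:
len(y) = len(x) + len(h) - 1 = 9 + 2 - 1 = 10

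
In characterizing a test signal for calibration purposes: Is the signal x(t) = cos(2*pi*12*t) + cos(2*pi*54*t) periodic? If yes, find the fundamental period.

f1 = 12 Hz, f2 = 54 Hz
Period T1 = 1/12, T2 = 1/54
Ratio T1/T2 = 54/12, which is rational.
The signal is periodic with fundamental period T = 1/GCD(12,54) = 1/6 s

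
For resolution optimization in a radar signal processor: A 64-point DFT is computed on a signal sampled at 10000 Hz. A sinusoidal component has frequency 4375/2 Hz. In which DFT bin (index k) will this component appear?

DFT frequency resolution = f_s/N = 10000/64 = 625/4 Hz
Bin index k = f_signal / resolution = 4375/2 / 625/4 = 14
The signal frequency 4375/2 Hz falls in DFT bin k = 14.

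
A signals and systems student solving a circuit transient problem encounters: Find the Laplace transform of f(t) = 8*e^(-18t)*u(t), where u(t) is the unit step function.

Standard Laplace transform pair:
e^(-at)*u(t) <-> 1/(s+a)
With a = 18: L{8*e^(-18t)*u(t)} = 8/(s+18), ROC: Re(s) > -18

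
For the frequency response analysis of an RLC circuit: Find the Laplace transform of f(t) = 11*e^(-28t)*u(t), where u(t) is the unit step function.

Standard Laplace transform pair:
e^(-at)*u(t) <-> 1/(s+a)
With a = 28: L{11*e^(-28t)*u(t)} = 11/(s+28), ROC: Re(s) > -28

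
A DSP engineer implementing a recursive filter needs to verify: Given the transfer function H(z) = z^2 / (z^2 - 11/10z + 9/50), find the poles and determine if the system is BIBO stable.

Poles are roots of the denominator: z^2 - 11/10z + 9/50 = 0.
Quadratic formula: z = [-(-11/10) +/- sqrt((-11/10)^2 - 4*(9/50))] / 2
Discriminant = 121/100 - 18/25 = 49/100; sqrt = 7/10.
z = (11/10 +/- 7/10) / 2 => z = 9/10 or z = 1/5.
|p1| = 9/10, |p2| = 1/5.
For BIBO stability, all poles must lie inside the unit circle (|p| < 1).
System is STABLE since both |p| < 1.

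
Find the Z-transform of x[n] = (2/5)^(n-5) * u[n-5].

Time-shifting property: if X(z) = Z{x[n]}, then Z{x[n-d]} = z^(-d) * X(z)
X(z) = z/(z - 2/5) for x[n] = (2/5)^n * u[n]
Z{x[n-5]} = z^(-5) * z/(z - 2/5) = z^(-4)/(z - 2/5)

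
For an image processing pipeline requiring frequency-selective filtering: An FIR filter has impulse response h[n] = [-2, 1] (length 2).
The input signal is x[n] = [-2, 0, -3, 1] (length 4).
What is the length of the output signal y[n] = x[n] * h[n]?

For linear convolution, the output length is:
len(y) = len(x) + len(h) - 1 = 4 + 2 - 1 = 5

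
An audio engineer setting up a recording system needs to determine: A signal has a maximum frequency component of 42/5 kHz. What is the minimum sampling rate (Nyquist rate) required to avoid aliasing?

By the Nyquist-Shannon sampling theorem,
the minimum sampling rate (Nyquist rate) must be at least 2 * f_max.
Nyquist rate = 2 * 42/5 kHz = 84/5 kHz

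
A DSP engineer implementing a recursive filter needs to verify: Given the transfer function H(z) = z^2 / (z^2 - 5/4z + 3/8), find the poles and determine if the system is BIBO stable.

Poles are roots of the denominator: z^2 - 5/4z + 3/8 = 0.
Quadratic formula: z = [-(-5/4) +/- sqrt((-5/4)^2 - 4*(3/8))] / 2
Discriminant = 25/16 - 3/2 = 1/16; sqrt = 1/4.
z = (5/4 +/- 1/4) / 2 => z = 3/4 or z = 1/2.
|p1| = 3/4, |p2| = 1/2.
For BIBO stability, all poles must lie inside the unit circle (|p| < 1).
System is STABLE since both |p| < 1.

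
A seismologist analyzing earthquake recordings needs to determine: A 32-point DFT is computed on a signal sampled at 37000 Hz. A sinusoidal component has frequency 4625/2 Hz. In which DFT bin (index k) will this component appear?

DFT frequency resolution = f_s/N = 37000/32 = 4625/4 Hz
Bin index k = f_signal / resolution = 4625/2 / 4625/4 = 2
The signal frequency 4625/2 Hz falls in DFT bin k = 2.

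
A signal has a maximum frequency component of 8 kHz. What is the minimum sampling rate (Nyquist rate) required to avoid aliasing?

By the Nyquist-Shannon sampling theorem,
the minimum sampling rate (Nyquist rate) must be at least 2 * f_max.
Nyquist rate = 2 * 8 kHz = 16 kHz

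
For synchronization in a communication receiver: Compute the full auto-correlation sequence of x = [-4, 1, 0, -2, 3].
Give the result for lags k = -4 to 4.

r_xx[k] = sum_m x[m]*x[m+k], indexed from 0, for k = -4 to 4:
  r_xx[-4] = x[4]*x[0] = -12
  r_xx[-3] = x[3]*x[0] + x[4]*x[1] = 11
  r_xx[-2] = x[2]*x[0] + x[3]*x[1] + x[4]*x[2] = -2
  r_xx[-1] = x[1]*x[0] + x[2]*x[1] + x[3]*x[2] + x[4]*x[3] = -10
  r_xx[0] = x[0]*x[0] + x[1]*x[1] + x[2]*x[2] + x[3]*x[3] + x[4]*x[4] = 30
  r_xx[1] = x[0]*x[1] + x[1]*x[2] + x[2]*x[3] + x[3]*x[4] = -10
  r_xx[2] = x[0]*x[2] + x[1]*x[3] + x[2]*x[4] = -2
  r_xx[3] = x[0]*x[3] + x[1]*x[4] = 11
  r_xx[4] = x[0]*x[4] = -12
r_xx = [-12, 11, -2, -10, 30, -10, -2, 11, -12]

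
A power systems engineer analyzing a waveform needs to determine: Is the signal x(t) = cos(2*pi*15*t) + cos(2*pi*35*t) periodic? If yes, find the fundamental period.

f1 = 15 Hz, f2 = 35 Hz
Period T1 = 1/15, T2 = 1/35
Ratio T1/T2 = 35/15, which is rational.
The signal is periodic with fundamental period T = 1/GCD(15,35) = 1/5 s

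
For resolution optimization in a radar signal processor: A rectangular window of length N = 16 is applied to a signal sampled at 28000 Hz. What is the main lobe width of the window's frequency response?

For a rectangular window of length N,
the main lobe width in frequency is 2*f_s/N.
= 2*28000/16 = 3500 Hz
This determines the minimum frequency separation for resolving two sinusoids.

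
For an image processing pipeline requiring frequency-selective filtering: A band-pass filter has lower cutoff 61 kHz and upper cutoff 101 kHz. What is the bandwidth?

Bandwidth = f_high - f_low
= 101 kHz - 61 kHz = 40 kHz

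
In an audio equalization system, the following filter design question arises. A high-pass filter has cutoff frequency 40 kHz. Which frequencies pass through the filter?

A high-pass filter passes all frequencies above the cutoff frequency 40 kHz and attenuates lower frequencies.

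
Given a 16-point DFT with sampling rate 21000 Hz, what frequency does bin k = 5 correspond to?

The frequency of DFT bin k is: f_k = k * f_s / N
f_5 = 5 * 21000 / 16 = 13125/2 Hz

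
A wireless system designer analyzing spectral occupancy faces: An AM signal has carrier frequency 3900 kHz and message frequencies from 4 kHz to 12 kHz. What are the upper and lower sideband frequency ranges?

Upper sideband (USB) = fc + [fm_low, fm_high] = 3900 + [4, 12] = [3904, 3912] kHz
Lower sideband (LSB) = fc - [fm_high, fm_low] = 3900 - [12, 4] = [3888, 3896] kHz
Total occupied spectrum: 3888 kHz to 3912 kHz (plus carrier at 3900 kHz)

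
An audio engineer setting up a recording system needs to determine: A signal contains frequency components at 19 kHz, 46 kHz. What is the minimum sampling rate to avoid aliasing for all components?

The highest frequency component is f_max = 46 kHz.
Nyquist rate = 2 * f_max = 2 * 46 kHz = 92 kHz.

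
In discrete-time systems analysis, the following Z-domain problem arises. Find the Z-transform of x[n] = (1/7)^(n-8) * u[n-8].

Time-shifting property: if X(z) = Z{x[n]}, then Z{x[n-d]} = z^(-d) * X(z)
X(z) = z/(z - 1/7) for x[n] = (1/7)^n * u[n]
Z{x[n-8]} = z^(-8) * z/(z - 1/7) = z^(-7)/(z - 1/7)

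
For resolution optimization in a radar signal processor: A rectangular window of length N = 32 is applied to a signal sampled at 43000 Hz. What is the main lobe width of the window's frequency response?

For a rectangular window of length N,
the main lobe width in frequency is 2*f_s/N.
= 2*43000/32 = 5375/2 Hz
This determines the minimum frequency separation for resolving two sinusoids.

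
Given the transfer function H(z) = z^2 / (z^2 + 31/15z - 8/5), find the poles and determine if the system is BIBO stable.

Poles are roots of the denominator: z^2 + 31/15z - 8/5 = 0.
Quadratic formula: z = [-(31/15) +/- sqrt((31/15)^2 - 4*(-8/5))] / 2
Discriminant = 961/225 + 32/5 = 2401/225; sqrt = 49/15.
z = (-31/15 +/- 49/15) / 2 => z = 3/5 or z = -8/3.
|p1| = 8/3, |p2| = 3/5.
For BIBO stability, all poles must lie inside the unit circle (|p| < 1).
System is UNSTABLE since at least one |p| >= 1.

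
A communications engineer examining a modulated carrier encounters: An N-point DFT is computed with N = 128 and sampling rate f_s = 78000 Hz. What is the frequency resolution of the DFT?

DFT frequency resolution = f_s / N
= 78000 / 128 = 4875/8 Hz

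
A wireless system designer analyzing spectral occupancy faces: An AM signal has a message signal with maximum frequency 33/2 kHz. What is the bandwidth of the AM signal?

In AM (double-sideband), the bandwidth is twice the message frequency.
BW = 2 * f_m = 2 * 33/2 kHz = 33 kHz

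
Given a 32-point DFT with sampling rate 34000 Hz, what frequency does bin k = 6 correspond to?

The frequency of DFT bin k is: f_k = k * f_s / N
f_6 = 6 * 34000 / 32 = 6375 Hz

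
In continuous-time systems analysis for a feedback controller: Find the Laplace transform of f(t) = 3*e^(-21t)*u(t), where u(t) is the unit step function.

Standard Laplace transform pair:
e^(-at)*u(t) <-> 1/(s+a)
With a = 21: L{3*e^(-21t)*u(t)} = 3/(s+21), ROC: Re(s) > -21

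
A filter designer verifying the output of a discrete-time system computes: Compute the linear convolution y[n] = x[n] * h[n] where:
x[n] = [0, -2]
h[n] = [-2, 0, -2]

y[n] = sum_k x[k]*h[n-k]. Output length = len(x) + len(h) - 1 = 2 + 3 - 1 = 4.
y[0] = 0*-2 = 0
y[1] = -2*-2 + 0*0 = 4
y[2] = -2*0 + 0*-2 = 0
y[3] = -2*-2 = 4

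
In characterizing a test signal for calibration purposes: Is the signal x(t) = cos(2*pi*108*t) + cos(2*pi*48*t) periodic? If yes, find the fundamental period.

f1 = 108 Hz, f2 = 48 Hz
Period T1 = 1/108, T2 = 1/48
Ratio T1/T2 = 48/108, which is rational.
The signal is periodic with fundamental period T = 1/GCD(108,48) = 1/12 s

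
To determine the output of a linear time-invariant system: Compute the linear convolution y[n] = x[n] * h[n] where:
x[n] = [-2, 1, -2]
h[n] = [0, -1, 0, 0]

y[n] = sum_k x[k]*h[n-k]. Output length = len(x) + len(h) - 1 = 3 + 4 - 1 = 6.
y[0] = -2*0 = 0
y[1] = 1*0 + -2*-1 = 2
y[2] = -2*0 + 1*-1 + -2*0 = -1
y[3] = -2*-1 + 1*0 + -2*0 = 2
y[4] = -2*0 + 1*0 = 0
y[5] = -2*0 = 0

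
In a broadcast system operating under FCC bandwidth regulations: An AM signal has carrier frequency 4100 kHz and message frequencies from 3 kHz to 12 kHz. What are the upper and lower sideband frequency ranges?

Upper sideband (USB) = fc + [fm_low, fm_high] = 4100 + [3, 12] = [4103, 4112] kHz
Lower sideband (LSB) = fc - [fm_high, fm_low] = 4100 - [12, 3] = [4088, 4097] kHz
Total occupied spectrum: 4088 kHz to 4112 kHz (plus carrier at 4100 kHz)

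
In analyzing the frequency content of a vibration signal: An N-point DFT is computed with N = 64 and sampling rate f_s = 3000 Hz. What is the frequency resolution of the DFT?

DFT frequency resolution = f_s / N
= 3000 / 64 = 375/8 Hz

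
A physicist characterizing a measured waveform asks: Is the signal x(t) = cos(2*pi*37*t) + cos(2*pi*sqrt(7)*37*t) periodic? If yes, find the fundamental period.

f1 = 37 Hz, f2 = 37*sqrt(7) Hz
Ratio f2/f1 = sqrt(7), which is irrational.
Since the frequency ratio is irrational, no common period exists.
The signal is not periodic.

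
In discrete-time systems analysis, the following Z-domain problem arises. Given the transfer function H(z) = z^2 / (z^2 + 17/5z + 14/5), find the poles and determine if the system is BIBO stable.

Poles are roots of the denominator: z^2 + 17/5z + 14/5 = 0.
Quadratic formula: z = [-(17/5) +/- sqrt((17/5)^2 - 4*(14/5))] / 2
Discriminant = 289/25 - 56/5 = 9/25; sqrt = 3/5.
z = (-17/5 +/- 3/5) / 2 => z = -7/5 or z = -2.
|p1| = 2, |p2| = 7/5.
For BIBO stability, all poles must lie inside the unit circle (|p| < 1).
System is UNSTABLE since at least one |p| >= 1.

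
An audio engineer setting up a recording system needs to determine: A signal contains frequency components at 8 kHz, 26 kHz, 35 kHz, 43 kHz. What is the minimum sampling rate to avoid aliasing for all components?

The highest frequency component is f_max = 43 kHz.
Nyquist rate = 2 * f_max = 2 * 43 kHz = 86 kHz.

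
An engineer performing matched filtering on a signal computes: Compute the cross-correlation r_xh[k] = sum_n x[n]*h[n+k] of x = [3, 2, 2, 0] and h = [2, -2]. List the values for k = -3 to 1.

Both sequences indexed from 0 and zero outside their support.
Lags with overlap: k = -3 to 1.
  r_xh[-3] = x[3]*h[0] = 0
  r_xh[-2] = x[2]*h[0] + x[3]*h[1] = 4
  r_xh[-1] = x[1]*h[0] + x[2]*h[1] = 0
  r_xh[0] = x[0]*h[0] + x[1]*h[1] = 2
  r_xh[1] = x[0]*h[1] = -6
r_xh = [0, 4, 0, 2, -6] (for k = -3, ..., 1)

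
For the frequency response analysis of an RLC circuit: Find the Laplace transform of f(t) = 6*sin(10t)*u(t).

Standard pair: sin(wt)*u(t) <-> w/(s^2+w^2)
With w = 10: L{6*sin(10t)*u(t)} = 60/(s^2+100)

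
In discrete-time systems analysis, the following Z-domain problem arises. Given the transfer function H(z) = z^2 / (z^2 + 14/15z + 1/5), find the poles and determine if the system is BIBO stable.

Poles are roots of the denominator: z^2 + 14/15z + 1/5 = 0.
Quadratic formula: z = [-(14/15) +/- sqrt((14/15)^2 - 4*(1/5))] / 2
Discriminant = 196/225 - 4/5 = 16/225; sqrt = 4/15.
z = (-14/15 +/- 4/15) / 2 => z = -1/3 or z = -3/5.
|p1| = 3/5, |p2| = 1/3.
For BIBO stability, all poles must lie inside the unit circle (|p| < 1).
System is STABLE since both |p| < 1.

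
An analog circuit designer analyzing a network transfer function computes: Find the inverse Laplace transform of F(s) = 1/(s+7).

Standard pair: k/(s+a) <-> k*e^(-at)*u(t)
With k=1, a=7: f(t) = e^(-7t)*u(t)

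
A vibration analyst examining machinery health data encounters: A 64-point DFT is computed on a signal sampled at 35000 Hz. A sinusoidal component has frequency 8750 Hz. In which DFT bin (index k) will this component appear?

DFT frequency resolution = f_s/N = 35000/64 = 4375/8 Hz
Bin index k = f_signal / resolution = 8750 / 4375/8 = 16
The signal frequency 8750 Hz falls in DFT bin k = 16.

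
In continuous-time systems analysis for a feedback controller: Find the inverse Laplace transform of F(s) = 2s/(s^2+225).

Standard pair: s/(s^2+w^2) <-> cos(wt)*u(t)
With k=2, w=15: f(t) = 2*cos(15t)*u(t)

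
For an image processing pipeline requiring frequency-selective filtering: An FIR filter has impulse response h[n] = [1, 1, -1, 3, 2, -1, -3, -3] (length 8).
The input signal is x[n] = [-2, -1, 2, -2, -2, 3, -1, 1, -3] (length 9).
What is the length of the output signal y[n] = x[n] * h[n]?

For linear convolution, the output length is:
len(y) = len(x) + len(h) - 1 = 9 + 8 - 1 = 16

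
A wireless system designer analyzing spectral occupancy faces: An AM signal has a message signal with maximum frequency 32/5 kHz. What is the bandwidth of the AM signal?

In AM (double-sideband), the bandwidth is twice the message frequency.
BW = 2 * f_m = 2 * 32/5 kHz = 64/5 kHz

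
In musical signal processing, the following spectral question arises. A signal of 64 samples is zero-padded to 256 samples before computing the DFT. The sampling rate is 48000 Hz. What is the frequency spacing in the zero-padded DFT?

Original DFT: N = 64, resolution = f_s/N = 48000/64 = 750 Hz
Zero-padded DFT: N = 256, resolution = f_s/N = 48000/256 = 375/2 Hz
Zero-padding interpolates the spectrum (finer frequency grid)
but does NOT improve the true spectral resolution (ability to resolve close frequencies).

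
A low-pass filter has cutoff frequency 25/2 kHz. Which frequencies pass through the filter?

A low-pass filter passes all frequencies below the cutoff frequency 25/2 kHz and attenuates higher frequencies.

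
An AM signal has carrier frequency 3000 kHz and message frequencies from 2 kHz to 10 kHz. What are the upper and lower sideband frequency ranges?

Upper sideband (USB) = fc + [fm_low, fm_high] = 3000 + [2, 10] = [3002, 3010] kHz
Lower sideband (LSB) = fc - [fm_high, fm_low] = 3000 - [10, 2] = [2990, 2998] kHz
Total occupied spectrum: 2990 kHz to 3010 kHz (plus carrier at 3000 kHz)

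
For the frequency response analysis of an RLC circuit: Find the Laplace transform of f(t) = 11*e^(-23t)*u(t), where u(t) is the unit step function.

Standard Laplace transform pair:
e^(-at)*u(t) <-> 1/(s+a)
With a = 23: L{11*e^(-23t)*u(t)} = 11/(s+23), ROC: Re(s) > -23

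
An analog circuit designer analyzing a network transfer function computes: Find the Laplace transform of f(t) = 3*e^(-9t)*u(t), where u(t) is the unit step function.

Standard Laplace transform pair:
e^(-at)*u(t) <-> 1/(s+a)
With a = 9: L{3*e^(-9t)*u(t)} = 3/(s+9), ROC: Re(s) > -9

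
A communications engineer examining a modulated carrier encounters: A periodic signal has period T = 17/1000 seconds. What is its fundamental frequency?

The fundamental frequency is the reciprocal of the period.
f = 1/T = 1/(17/1000) = 1000/17 Hz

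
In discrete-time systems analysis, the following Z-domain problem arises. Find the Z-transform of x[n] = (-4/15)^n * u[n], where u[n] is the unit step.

The Z-transform of a^n * u[n] is z/(z-a) for |z| > |a|.
Here a = -4/15, so X(z) = z/(z - (-4/15)) = 15z/(15z + 4)
ROC: |z| > 4/15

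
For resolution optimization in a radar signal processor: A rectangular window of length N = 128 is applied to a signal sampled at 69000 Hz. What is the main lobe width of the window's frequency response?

For a rectangular window of length N,
the main lobe width in frequency is 2*f_s/N.
= 2*69000/128 = 8625/8 Hz
This determines the minimum frequency separation for resolving two sinusoids.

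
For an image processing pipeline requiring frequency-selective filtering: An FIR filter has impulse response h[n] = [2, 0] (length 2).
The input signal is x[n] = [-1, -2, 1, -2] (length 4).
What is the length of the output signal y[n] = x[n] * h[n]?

For linear convolution, the output length is:
len(y) = len(x) + len(h) - 1 = 4 + 2 - 1 = 5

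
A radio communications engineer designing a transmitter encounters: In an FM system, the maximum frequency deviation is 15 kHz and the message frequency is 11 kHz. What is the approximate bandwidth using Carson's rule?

Carson's rule: BW = 2*(delta_f + f_m)
= 2*(15 + 11) kHz = 52 kHz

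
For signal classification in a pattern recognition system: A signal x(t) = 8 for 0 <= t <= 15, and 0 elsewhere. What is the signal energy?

Energy = integral of |x(t)|^2 dt over the signal duration
= 8^2 * 15 = 64 * 15 = 960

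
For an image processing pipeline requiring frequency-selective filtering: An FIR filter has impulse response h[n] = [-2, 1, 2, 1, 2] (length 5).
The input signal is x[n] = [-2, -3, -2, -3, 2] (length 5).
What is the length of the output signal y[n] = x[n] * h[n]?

For linear convolution, the output length is:
len(y) = len(x) + len(h) - 1 = 5 + 5 - 1 = 9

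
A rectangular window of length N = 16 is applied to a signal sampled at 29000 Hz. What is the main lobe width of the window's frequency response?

For a rectangular window of length N,
the main lobe width in frequency is 2*f_s/N.
= 2*29000/16 = 3625 Hz
This determines the minimum frequency separation for resolving two sinusoids.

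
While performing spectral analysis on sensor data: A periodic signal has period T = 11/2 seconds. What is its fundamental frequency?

The fundamental frequency is the reciprocal of the period.
f = 1/T = 1/(11/2) = 2/11 Hz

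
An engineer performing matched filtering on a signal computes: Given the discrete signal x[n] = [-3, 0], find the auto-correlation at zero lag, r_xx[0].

The auto-correlation at zero lag r_xx[0] equals the signal energy.
r_xx[0] = sum of x[n]^2 = (-3)^2 + 0^2
= 9 + 0 = 9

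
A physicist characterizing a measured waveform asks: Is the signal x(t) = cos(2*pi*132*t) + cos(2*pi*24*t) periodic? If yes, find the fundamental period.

f1 = 132 Hz, f2 = 24 Hz
Period T1 = 1/132, T2 = 1/24
Ratio T1/T2 = 24/132, which is rational.
The signal is periodic with fundamental period T = 1/GCD(132,24) = 1/12 s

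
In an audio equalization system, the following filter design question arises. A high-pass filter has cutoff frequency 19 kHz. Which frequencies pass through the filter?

A high-pass filter passes all frequencies above the cutoff frequency 19 kHz and attenuates lower frequencies.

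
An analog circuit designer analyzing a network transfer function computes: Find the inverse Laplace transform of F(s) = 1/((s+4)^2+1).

Standard pair: w/((s+a)^2+w^2) <-> e^(-at)*sin(wt)*u(t)
With a=4, w=1: f(t) = e^(-4t)*sin(t)*u(t)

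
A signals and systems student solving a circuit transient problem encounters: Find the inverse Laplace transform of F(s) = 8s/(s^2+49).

Standard pair: s/(s^2+w^2) <-> cos(wt)*u(t)
With k=8, w=7: f(t) = 8*cos(7t)*u(t)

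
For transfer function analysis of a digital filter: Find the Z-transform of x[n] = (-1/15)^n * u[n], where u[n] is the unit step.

The Z-transform of a^n * u[n] is z/(z-a) for |z| > |a|.
Here a = -1/15, so X(z) = z/(z - (-1/15)) = 15z/(15z + 1)
ROC: |z| > 1/15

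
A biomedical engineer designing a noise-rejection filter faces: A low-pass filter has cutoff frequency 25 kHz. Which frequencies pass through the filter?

A low-pass filter passes all frequencies below the cutoff frequency 25 kHz and attenuates higher frequencies.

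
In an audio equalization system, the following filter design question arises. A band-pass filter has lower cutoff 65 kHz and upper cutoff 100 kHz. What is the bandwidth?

Bandwidth = f_high - f_low
= 100 kHz - 65 kHz = 35 kHz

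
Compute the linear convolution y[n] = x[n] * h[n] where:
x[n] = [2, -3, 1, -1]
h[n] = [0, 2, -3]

y[n] = sum_k x[k]*h[n-k]. Output length = len(x) + len(h) - 1 = 4 + 3 - 1 = 6.
y[0] = 2*0 = 0
y[1] = -3*0 + 2*2 = 4
y[2] = 1*0 + -3*2 + 2*-3 = -12
y[3] = -1*0 + 1*2 + -3*-3 = 11
y[4] = -1*2 + 1*-3 = -5
y[5] = -1*-3 = 3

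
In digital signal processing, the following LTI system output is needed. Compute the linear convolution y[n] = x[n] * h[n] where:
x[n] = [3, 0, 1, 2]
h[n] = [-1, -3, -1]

y[n] = sum_k x[k]*h[n-k]. Output length = len(x) + len(h) - 1 = 4 + 3 - 1 = 6.
y[0] = 3*-1 = -3
y[1] = 0*-1 + 3*-3 = -9
y[2] = 1*-1 + 0*-3 + 3*-1 = -4
y[3] = 2*-1 + 1*-3 + 0*-1 = -5
y[4] = 2*-3 + 1*-1 = -7
y[5] = 2*-1 = -2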